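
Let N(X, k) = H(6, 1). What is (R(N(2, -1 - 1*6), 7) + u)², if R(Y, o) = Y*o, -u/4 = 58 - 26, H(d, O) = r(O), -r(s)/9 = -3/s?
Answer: 3721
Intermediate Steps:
r(s) = 27/s (r(s) = -(-27)/s = 27/s)
H(d, O) = 27/O
N(X, k) = 27 (N(X, k) = 27/1 = 27*1 = 27)
u = -128 (u = -4*(58 - 26) = -4*32 = -128)
(R(N(2, -1 - 1*6), 7) + u)² = (27*7 - 128)² = (189 - 128)² = 61² = 3721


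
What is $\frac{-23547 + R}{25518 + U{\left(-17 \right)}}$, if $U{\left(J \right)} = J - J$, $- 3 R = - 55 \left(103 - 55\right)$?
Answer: $- \frac{22667}{25518} \approx -0.88828$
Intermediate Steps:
$R = 880$ ($R = - \frac{\left(-55\right) \left(103 - 55\right)}{3} = - \frac{\left(-55\right) 48}{3} = \left(- \frac{1}{3}\right) \left(-2640\right) = 880$)
$U{\left(J \right)} = 0$
$\frac{-23547 + R}{25518 + U{\left(-17 \right)}} = \frac{-23547 + 880}{25518 + 0} = - \frac{22667}{25518}$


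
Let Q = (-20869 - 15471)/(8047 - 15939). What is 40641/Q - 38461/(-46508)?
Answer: 162155613923/18370660 ≈ 8826.9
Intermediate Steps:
Q = 9085/1973 (Q = -36340/(-7892) = -36340*(-1/7892) = 9085/1973 ≈ 4.6047)
40641/Q - 38461/(-46508) = 40641/(9085/1973) - 38461/(-46508) = 40641*(1973/9085) - 38461*(-1/46508) = 3486291/395 + 38461/46508 = 162155613923/18370660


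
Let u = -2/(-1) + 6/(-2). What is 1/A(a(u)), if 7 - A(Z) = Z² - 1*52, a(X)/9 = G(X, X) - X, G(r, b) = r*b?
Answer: -1/265 ≈ -0.0037736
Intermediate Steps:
G(r, b) = b*r
u = -1 (u = -2*(-1) + 6*(-½) = 2 - 3 = -1)
a(X) = -9*X + 9*X² (a(X) = 9*(X*X - X) = 9*(X² - X) = -9*X + 9*X²)
A(Z) = 59 - Z² (A(Z) = 7 - (Z² - 1*52) = 7 - (Z² - 52) = 7 - (-52 + Z²) = 7 + (52 - Z²) = 59 - Z²)
1/A(a(u)) = 1/(59 - (9*(-1)*(-1 - 1))²) = 1/(59 - (9*(-1)*(-2))²) = 1/(59 - 1*18²) = 1/(59 - 1*324) = 1/(59 - 324) = 1/(-265) = -1/265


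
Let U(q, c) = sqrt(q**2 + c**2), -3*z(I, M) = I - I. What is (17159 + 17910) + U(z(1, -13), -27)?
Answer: 35096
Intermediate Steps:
z(I, M) = 0 (z(I, M) = -(I - I)/3 = -1/3*0 = 0)
U(q, c) = sqrt(c**2 + q**2)
(17159 + 17910) + U(z(1, -13), -27) = (17159 + 17910) + sqrt((-27)**2 + 0**2) = 35069 + sqrt(729 + 0) = 35069 + sqrt(729) = 35069 + 27 = 35096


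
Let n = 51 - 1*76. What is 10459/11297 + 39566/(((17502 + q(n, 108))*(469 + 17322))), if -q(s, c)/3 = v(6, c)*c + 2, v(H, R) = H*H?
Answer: 542821305755/586072047132 ≈ 0.92620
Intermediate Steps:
v(H, R) = H²
n = -25 (n = 51 - 76 = -25)
q(s, c) = -6 - 108*c (q(s, c) = -3*(6²*c + 2) = -3*(36*c + 2) = -3*(2 + 36*c) = -6 - 108*c)
10459/11297 + 39566/(((17502 + q(n, 108))*(469 + 17322))) = 10459/11297 + 39566/(((17502 + (-6 - 108*108))*(469 + 17322))) = 10459*(1/11297) + 39566/(((17502 + (-6 - 11664))*17791)) = 10459/11297 + 39566/(((17502 - 11670)*17791)) = 10459/11297 + 39566/((5832*17791)) = 10459/11297 + 39566/103757112 = 10459/11297 + 39566*(1/103757112) = 10459/11297 + 19783/51878556 = 542821305755/586072047132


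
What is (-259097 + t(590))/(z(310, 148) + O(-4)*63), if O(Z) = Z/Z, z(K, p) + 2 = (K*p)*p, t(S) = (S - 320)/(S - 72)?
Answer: -67105988/1758687959 ≈ -0.038157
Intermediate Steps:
t(S) = (-320 + S)/(-72 + S)
z(K, p) = -2 + K*p**2 (z(K, p) = -2 + (K*p)*p = -2 + K*p**2)
O(Z) = 1
(-259097 + t(590))/(z(310, 148) + O(-4)*63) = (-259097 + (-320 + 590)/(-72 + 590))/((-2 + 310*148**2) + 1*63) = (-259097 + 270/518)/((-2 + 310*21904) + 63) = (-259097 + (1/518)*270)/((-2 + 6790240) + 63) = (-259097 + 135/259)/(6790238 + 63) = -67105988/259/6790301 = -67105988/259*1/6790301 = -67105988/1758687959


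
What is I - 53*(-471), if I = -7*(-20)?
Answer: 25103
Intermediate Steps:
I = 140
I - 53*(-471) = 140 - 53*(-471) = 140 + 24963 = 25103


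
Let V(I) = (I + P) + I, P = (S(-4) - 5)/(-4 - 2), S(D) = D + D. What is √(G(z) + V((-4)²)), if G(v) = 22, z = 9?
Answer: √2022/6 ≈ 7.4944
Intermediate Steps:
S(D) = 2*D
P = 13/6 (P = (2*(-4) - 5)/(-4 - 2) = (-8 - 5)/(-6) = -13*(-⅙) = 13/6 ≈ 2.1667)
V(I) = 13/6 + 2*I (V(I) = (I + 13/6) + I = (13/6 + I) + I = 13/6 + 2*I)
√(G(z) + V((-4)²)) = √(22 + (13/6 + 2*(-4)²)) = √(22 + (13/6 + 2*16)) = √(22 + (13/6 + 32)) = √(22 + 205/6) = √(337/6) = √2022/6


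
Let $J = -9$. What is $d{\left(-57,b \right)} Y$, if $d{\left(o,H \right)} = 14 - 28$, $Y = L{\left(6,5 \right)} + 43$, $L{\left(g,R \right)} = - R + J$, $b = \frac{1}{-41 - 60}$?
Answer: $-406$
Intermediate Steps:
$b = - \frac{1}{101}$ ($b = \frac{1}{-101} = - \frac{1}{101} \approx -0.009901$)
$L{\left(g,R \right)} = -9 - R$ ($L{\left(g,R \right)} = - R - 9 = -9 - R$)
$Y = 29$ ($Y = \left(-9 - 5\right) + 43 = -14 + 43 = 29$)
$d{\left(o,H \right)} = -14$
$d{\left(-57,b \right)} Y = \left(-14\right) 29 = -406$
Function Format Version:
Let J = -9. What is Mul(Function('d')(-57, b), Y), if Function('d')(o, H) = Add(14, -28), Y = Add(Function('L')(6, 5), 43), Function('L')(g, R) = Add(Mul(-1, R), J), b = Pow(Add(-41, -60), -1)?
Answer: -406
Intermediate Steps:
b = Rational(-1, 101) (b = Pow(-101, -1) = Rational(-1, 101) ≈ -0.0099010)
Function('L')(g, R) = Add(-9, Mul(-1, R)) (Function('L')(g, R) = Add(Mul(-1, R), -9) = Add(-9, Mul(-1, R)))
Y = 29 (Y = Add(Add(-9, Mul(-1, 5)), 43) = Add(Add(-9, -5), 43) = Add(-14, 43) = 29)
Function('d')(o, H) = -14
Mul(Function('d')(-57, b), Y) = Mul(-14, 29) = -406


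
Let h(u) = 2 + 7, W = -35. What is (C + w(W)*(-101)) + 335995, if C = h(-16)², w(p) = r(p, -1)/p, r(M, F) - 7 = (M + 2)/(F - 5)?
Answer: 4705569/14 ≈ 3.3611e+5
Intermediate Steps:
r(M, F) = 7 + (2 + M)/(-5 + F) (r(M, F) = 7 + (M + 2)/(F - 5) = 7 + (2 + M)/(-5 + F))
w(p) = (20/3 - p/6)/p (w(p) = ((-33 + p + 7*(-1))/(-5 - 1))/p = ((-33 + p - 7)/(-6))/p = (-(-40 + p)/6)/p = (20/3 - p/6)/p)
h(u) = 9
C = 81 (C = 9² = 81)
(C + w(W)*(-101)) + 335995 = (81 + ((⅙)*(40 - 1*(-35))/(-35))*(-101)) + 335995 = (81 + ((⅙)*(-1/35)*(40 + 35))*(-101)) + 335995 = (81 + ((⅙)*(-1/35)*75)*(-101)) + 335995 = (81 - 5/14*(-101)) + 335995 = (81 + 505/14) + 335995 = 1639/14 + 335995 = 4705569/14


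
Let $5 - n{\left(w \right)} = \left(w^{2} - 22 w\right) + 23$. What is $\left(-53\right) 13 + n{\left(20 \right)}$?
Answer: $-667$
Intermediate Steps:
$n{\left(w \right)} = -18 - w^{2} + 22 w$ ($n{\left(w \right)} = 5 - \left(\left(w^{2} - 22 w\right) + 23\right) = 5 - \left(23 + w^{2} - 22 w\right) = -18 - w^{2} + 22 w$)
$\left(-53\right) 13 + n{\left(20 \right)} = \left(-53\right) 13 - -22 = -689 - -22 = -689 + 22 = -667$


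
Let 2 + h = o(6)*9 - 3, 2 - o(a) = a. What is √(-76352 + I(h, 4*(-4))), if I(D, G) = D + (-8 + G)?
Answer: I*√76417 ≈ 276.44*I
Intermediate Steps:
o(a) = 2 - a
h = -41 (h = -2 + ((2 - 1*6)*9 - 3) = -2 + ((2 - 6)*9 - 3) = -2 + (-4*9 - 3) = -2 + (-36 - 3) = -2 - 39 = -41)
I(D, G) = -8 + D + G
√(-76352 + I(h, 4*(-4))) = √(-76352 + (-8 - 41 + 4*(-4))) = √(-76352 + (-8 - 41 - 16)) = √(-76352 - 65) = √(-76417) = I*√76417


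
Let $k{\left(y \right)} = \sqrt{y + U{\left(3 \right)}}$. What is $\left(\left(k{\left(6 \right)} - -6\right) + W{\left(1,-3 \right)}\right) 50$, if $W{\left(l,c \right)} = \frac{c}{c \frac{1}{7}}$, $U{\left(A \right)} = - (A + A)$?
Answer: $650$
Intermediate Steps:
$U{\left(A \right)} = - 2 A$
$k{\left(y \right)} = \sqrt{-6 + y}$ ($k{\left(y \right)} = \sqrt{y - 6} = \sqrt{-6 + y}$)
$W{\left(l,c \right)} = 7$ ($W{\left(l,c \right)} = \frac{c}{c \frac{1}{7}} = \frac{c}{\frac{1}{7} c} = c \frac{7}{c} = 7$)
$\left(\left(k{\left(6 \right)} - -6\right) + W{\left(1,-3 \right)}\right) 50 = \left(\left(\sqrt{-6 + 6} - -6\right) + 7\right) 50 = \left(\left(\sqrt{0} + 6\right) + 7\right) 50 = \left(\left(0 + 6\right) + 7\right) 50 = \left(6 + 7\right) 50 = 13 \cdot 50 = 650$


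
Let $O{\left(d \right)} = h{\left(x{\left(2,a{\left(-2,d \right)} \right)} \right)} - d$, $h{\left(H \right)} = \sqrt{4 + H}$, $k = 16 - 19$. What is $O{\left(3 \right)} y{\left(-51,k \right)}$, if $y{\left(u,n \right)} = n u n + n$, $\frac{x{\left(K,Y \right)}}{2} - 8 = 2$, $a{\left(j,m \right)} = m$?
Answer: $1386 - 924 \sqrt{6} \approx -877.33$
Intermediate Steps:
$k = -3$ ($k = 16 - 19 = -3$)
$x{\left(K,Y \right)} = 20$ ($x{\left(K,Y \right)} = 16 + 2 \cdot 2 = 16 + 4 = 20$)
$y{\left(u,n \right)} = n + u n^{2}$ ($y{\left(u,n \right)} = u n^{2} + n = n + u n^{2}$)
$O{\left(d \right)} = - d + 2 \sqrt{6}$ ($O{\left(d \right)} = \sqrt{4 + 20} - d = \sqrt{24} - d = 2 \sqrt{6} - d = - d + 2 \sqrt{6}$)
$O{\left(3 \right)} y{\left(-51,k \right)} = \left(\left(-1\right) 3 + 2 \sqrt{6}\right) \left(- 3 \left(1 - -153\right)\right) = \left(-3 + 2 \sqrt{6}\right) \left(- 3 \left(1 + 153\right)\right) = \left(-3 + 2 \sqrt{6}\right) \left(\left(-3\right) 154\right) = \left(-3 + 2 \sqrt{6}\right) \left(-462\right) = 1386 - 924 \sqrt{6}$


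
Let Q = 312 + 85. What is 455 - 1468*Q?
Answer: -582341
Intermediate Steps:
Q = 397
455 - 1468*Q = 455 - 1468*397 = 455 - 582796 = -582341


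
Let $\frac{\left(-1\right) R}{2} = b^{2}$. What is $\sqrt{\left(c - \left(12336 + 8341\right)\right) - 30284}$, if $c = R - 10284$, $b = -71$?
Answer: $i \sqrt{71327} \approx 267.07 i$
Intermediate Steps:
$R = -10082$ ($R = - 2 \left(-71\right)^{2} = \left(-2\right) 5041 = -10082$)
$c = -20366$ ($c = -10082 - 10284 = -20366$)
$\sqrt{\left(c - \left(12336 + 8341\right)\right) - 30284} = \sqrt{\left(-20366 - \left(12336 + 8341\right)\right) - 30284} = \sqrt{\left(-20366 - 20677\right) - 30284} = \sqrt{-41043 - 30284} = \sqrt{-71327} = i \sqrt{71327}$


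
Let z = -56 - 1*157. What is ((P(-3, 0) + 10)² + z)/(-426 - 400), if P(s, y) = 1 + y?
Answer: 46/413 ≈ 0.11138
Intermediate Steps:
z = -213 (z = -56 - 157 = -213)
((P(-3, 0) + 10)² + z)/(-426 - 400) = (((1 + 0) + 10)² - 213)/(-426 - 400) = ((1 + 10)² - 213)/(-826) = (11² - 213)*(-1/826) = (121 - 213)*(-1/826) = -92*(-1/826) = 46/413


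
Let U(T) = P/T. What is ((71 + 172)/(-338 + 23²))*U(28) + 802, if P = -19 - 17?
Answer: 1070087/1337 ≈ 800.36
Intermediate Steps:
P = -36
U(T) = -36/T
((71 + 172)/(-338 + 23²))*U(28) + 802 = ((71 + 172)/(-338 + 23²))*(-36/28) + 802 = (243/(-338 + 529))*(-36*1/28) + 802 = (243/191)*(-9/7) + 802 = -2187/1337 + 802 = 1070087/1337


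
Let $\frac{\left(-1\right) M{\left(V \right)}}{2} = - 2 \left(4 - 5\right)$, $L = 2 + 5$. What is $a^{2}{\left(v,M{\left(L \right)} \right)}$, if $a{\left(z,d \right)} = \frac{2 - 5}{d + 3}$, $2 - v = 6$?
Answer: $9$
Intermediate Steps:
$v = -4$ ($v = 2 - 6 = -4$)
$L = 7$
$M{\left(V \right)} = -4$ ($M{\left(V \right)} = - 2 \left(- 2 \left(4 - 5\right)\right) = - 2 \left(\left(-2\right) \left(-1\right)\right) = \left(-2\right) 2 = -4$)
$a{\left(z,d \right)} = - \frac{3}{3 + d}$
$a^{2}{\left(v,M{\left(L \right)} \right)} = \left(- \frac{3}{3 - 4}\right)^{2} = \left(- \frac{3}{-1}\right)^{2} = \left(\left(-3\right) \left(-1\right)\right)^{2} = 3^{2} = 9$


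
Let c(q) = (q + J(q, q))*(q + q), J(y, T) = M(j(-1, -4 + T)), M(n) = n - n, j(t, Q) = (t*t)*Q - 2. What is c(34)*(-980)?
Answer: -2265760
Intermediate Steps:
j(t, Q) = -2 + Q*t² (j(t, Q) = t²*Q - 2 = Q*t² - 2 = -2 + Q*t²)
M(n) = 0
J(y, T) = 0
c(q) = 2*q² (c(q) = (q + 0)*(q + q) = q*(2*q) = 2*q²)
c(34)*(-980) = (2*34²)*(-980) = (2*1156)*(-980) = 2312*(-980) = -2265760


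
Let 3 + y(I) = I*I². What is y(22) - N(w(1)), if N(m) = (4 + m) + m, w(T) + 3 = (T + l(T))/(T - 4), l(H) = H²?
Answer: 31945/3 ≈ 10648.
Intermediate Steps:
y(I) = -3 + I³ (y(I) = -3 + I*I² = -3 + I³)
w(T) = -3 + (T + T²)/(-4 + T) (w(T) = -3 + (T + T²)/(T - 4) = -3 + (T + T²)/(-4 + T))
N(m) = 4 + 2*m
y(22) - N(w(1)) = (-3 + 22³) - (4 + 2*((12 + 1² - 2*1)/(-4 + 1))) = (-3 + 10648) - (4 + 2*((12 + 1 - 2)/(-3))) = 10645 - (4 + 2*(-⅓*11)) = 10645 - (4 + 2*(-11/3)) = 10645 - (4 - 22/3) = 10645 - 1*(-10/3) = 10645 + 10/3 = 31945/3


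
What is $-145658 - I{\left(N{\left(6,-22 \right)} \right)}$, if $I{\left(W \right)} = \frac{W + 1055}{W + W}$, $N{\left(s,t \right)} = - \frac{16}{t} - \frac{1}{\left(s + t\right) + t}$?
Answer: $- \frac{18441169}{126} \approx -1.4636 \cdot 10^{5}$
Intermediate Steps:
$N{\left(s,t \right)} = - \frac{1}{s + 2 t} - \frac{16}{t}$ ($N{\left(s,t \right)} = - \frac{16}{t} - \frac{1}{s + 2 t} = - \frac{1}{s + 2 t} - \frac{16}{t}$)
$I{\left(W \right)} = \frac{1055 + W}{2 W}$
$-145658 - I{\left(N{\left(6,-22 \right)} \right)} = -145658 - \frac{1055 + \frac{\left(-33\right) \left(-22\right) - 96}{\left(-22\right) \left(6 + 2 \left(-22\right)\right)}}{2 \frac{\left(-33\right) \left(-22\right) - 96}{\left(-22\right) \left(6 + 2 \left(-22\right)\right)}} = -145658 - \frac{1055 - \frac{726 - 96}{22 \left(6 - 44\right)}}{2 \left(- \frac{726 - 96}{22 \left(6 - 44\right)}\right)} = -145658 - \frac{1055 - \frac{1}{22} \frac{1}{-38} \cdot 630}{2 \left(\left(- \frac{1}{22}\right) \frac{1}{-38} \cdot 630\right)} = -145658 - \frac{1055 - \left(- \frac{1}{836}\right) 630}{2 \left(\left(- \frac{1}{22}\right) \left(- \frac{1}{38}\right) 630\right)} = -145658 - \frac{1055 + \frac{315}{418}}{2 \cdot \frac{315}{418}} = -145658 - \frac{1}{2} \cdot \frac{418}{315} \cdot \frac{441305}{418} = -145658 - \frac{88261}{126} = - \frac{18441169}{126}$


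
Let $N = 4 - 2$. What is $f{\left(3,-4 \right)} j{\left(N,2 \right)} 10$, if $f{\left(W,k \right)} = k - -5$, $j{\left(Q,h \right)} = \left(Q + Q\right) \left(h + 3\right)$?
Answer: $200$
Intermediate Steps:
$N = 2$
$j{\left(Q,h \right)} = 2 Q \left(3 + h\right)$
$f{\left(W,k \right)} = 5 + k$ ($f{\left(W,k \right)} = k + 5 = 5 + k$)
$f{\left(3,-4 \right)} j{\left(N,2 \right)} 10 = \left(5 - 4\right) 2 \cdot 2 \left(3 + 2\right) 10 = 1 \cdot 2 \cdot 2 \cdot 5 \cdot 10 = 1 \cdot 20 \cdot 10 = 20 \cdot 10 = 200$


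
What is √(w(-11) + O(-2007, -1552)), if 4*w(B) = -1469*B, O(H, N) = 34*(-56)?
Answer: √8543/2 ≈ 46.214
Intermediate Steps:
O(H, N) = -1904
w(B) = -1469*B/4 (w(B) = (-1469*B)/4 = -1469*B/4)
√(w(-11) + O(-2007, -1552)) = √(-1469/4*(-11) - 1904) = √(16159/4 - 1904) = √(8543/4) = √8543/2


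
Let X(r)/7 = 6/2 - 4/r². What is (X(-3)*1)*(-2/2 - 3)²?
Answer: 2576/9 ≈ 286.22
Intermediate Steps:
X(r) = 21 - 28/r² (X(r) = 7*(6/2 - 4/r²) = 7*(6*(½) - 4/r²) = 7*(3 - 4/r²) = 21 - 28/r²)
(X(-3)*1)*(-2/2 - 3)² = ((21 - 28/(-3)²)*1)*(-2/2 - 3)² = ((21 - 28*⅑)*1)*(-2*½ - 3)² = ((21 - 28/9)*1)*(-1 - 3)² = ((161/9)*1)*(-4)² = (161/9)*16 = 2576/9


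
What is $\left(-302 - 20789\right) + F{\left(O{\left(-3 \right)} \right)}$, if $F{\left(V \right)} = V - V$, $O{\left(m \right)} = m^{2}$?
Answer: $-21091$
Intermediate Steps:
$F{\left(V \right)} = 0$
$\left(-302 - 20789\right) + F{\left(O{\left(-3 \right)} \right)} = \left(-302 - 20789\right) + 0 = -21091 + 0 = -21091$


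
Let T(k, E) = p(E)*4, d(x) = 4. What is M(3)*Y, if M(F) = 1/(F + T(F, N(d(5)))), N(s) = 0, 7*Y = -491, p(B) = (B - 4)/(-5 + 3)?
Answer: -491/77 ≈ -6.3766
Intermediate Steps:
p(B) = 2 - B/2 (p(B) = (-4 + B)/(-2) = (-4 + B)*(-½) = 2 - B/2)
Y = -491/7 (Y = (⅐)*(-491) = -491/7 ≈ -70.143)
T(k, E) = 8 - 2*E (T(k, E) = (2 - E/2)*4 = 8 - 2*E)
M(F) = 1/(8 + F) (M(F) = 1/(F + (8 - 2*0)) = 1/(F + (8 + 0)) = 1/(F + 8) = 1/(8 + F))
M(3)*Y = -491/7/(8 + 3) = -491/7/11 = (1/11)*(-491/7) = -491/77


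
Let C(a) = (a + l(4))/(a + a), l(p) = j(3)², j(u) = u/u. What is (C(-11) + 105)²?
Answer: 1345600/121 ≈ 11121.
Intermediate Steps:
j(u) = 1
l(p) = 1 (l(p) = 1² = 1)
C(a) = (1 + a)/(2*a) (C(a) = (a + 1)/(a + a) = (1 + a)/((2*a)) = (1 + a)*(1/(2*a)) = (1 + a)/(2*a))
(C(-11) + 105)² = ((½)*(1 - 11)/(-11) + 105)² = ((½)*(-1/11)*(-10) + 105)² = (5/11 + 105)² = (1160/11)² = 1345600/121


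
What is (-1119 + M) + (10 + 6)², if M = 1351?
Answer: 488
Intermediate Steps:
(-1119 + M) + (10 + 6)² = (-1119 + 1351) + (10 + 6)² = 232 + 16² = 232 + 256 = 488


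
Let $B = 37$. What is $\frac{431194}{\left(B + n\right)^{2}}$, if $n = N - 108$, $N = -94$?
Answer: $\frac{431194}{27225} \approx 15.838$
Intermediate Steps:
$n = -202$ ($n = -94 - 108 = -202$)
$\frac{431194}{\left(B + n\right)^{2}} = \frac{431194}{\left(37 - 202\right)^{2}} = \frac{431194}{\left(-165\right)^{2}} = \frac{431194}{27225}$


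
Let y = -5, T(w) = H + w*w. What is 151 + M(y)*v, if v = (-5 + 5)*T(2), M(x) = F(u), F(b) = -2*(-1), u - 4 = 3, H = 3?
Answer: 151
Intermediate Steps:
T(w) = 3 + w² (T(w) = 3 + w*w = 3 + w²)
u = 7 (u = 4 + 3 = 7)
F(b) = 2
M(x) = 2
v = 0 (v = (-5 + 5)*(3 + 2²) = 0*(3 + 4) = 0*7 = 0)
151 + M(y)*v = 151 + 2*0 = 151 + 0 = 151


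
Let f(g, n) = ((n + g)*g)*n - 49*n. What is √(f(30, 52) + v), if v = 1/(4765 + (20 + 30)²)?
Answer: 379*√46067365/7265 ≈ 354.08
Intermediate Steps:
f(g, n) = -49*n + g*n*(g + n) (f(g, n) = ((g + n)*g)*n - 49*n = (g*(g + n))*n - 49*n = g*n*(g + n) - 49*n = -49*n + g*n*(g + n))
v = 1/7265 (v = 1/(4765 + 50²) = 1/(4765 + 2500) = 1/7265 ≈ 0.00013765)
√(f(30, 52) + v) = √(52*(-49 + 30² + 30*52) + 1/7265) = √(52*(-49 + 900 + 1560) + 1/7265) = √(52*2411 + 1/7265) = √(125372 + 1/7265) = √(910827581/7265) = 379*√46067365/7265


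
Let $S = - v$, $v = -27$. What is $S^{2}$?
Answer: $729$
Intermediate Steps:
$S = 27$ ($S = \left(-1\right) \left(-27\right) = 27$)
$S^{2} = 27^{2} = 729$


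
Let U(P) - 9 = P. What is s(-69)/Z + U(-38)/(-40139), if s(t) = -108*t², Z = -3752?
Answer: 5159775235/37650382 ≈ 137.04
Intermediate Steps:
U(P) = 9 + P
s(-69)/Z + U(-38)/(-40139) = -108*(-69)²/(-3752) + (9 - 38)/(-40139) = -108*4761*(-1/3752) - 29*(-1/40139) = -514188*(-1/3752) + 29/40139 = 128547/938 + 29/40139 = 5159775235/37650382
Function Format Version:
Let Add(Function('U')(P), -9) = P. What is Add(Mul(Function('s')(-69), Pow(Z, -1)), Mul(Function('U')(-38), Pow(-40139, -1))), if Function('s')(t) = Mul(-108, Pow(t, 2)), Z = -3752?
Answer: Rational(5159775235, 37650382) ≈ 137.04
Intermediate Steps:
Function('U')(P) = Add(9, P)
Add(Mul(Function('s')(-69), Pow(Z, -1)), Mul(Function('U')(-38), Pow(-40139, -1))) = Add(Mul(Mul(-108, Pow(-69, 2)), Pow(-3752, -1)), Mul(Add(9, -38), Pow(-40139, -1))) = Add(Mul(Mul(-108, 4761), Rational(-1, 3752)), Mul(-29, Rational(-1, 40139))) = Add(Mul(-514188, Rational(-1, 3752)), Rational(29, 40139)) = Add(Rational(128547, 938), Rational(29, 40139)) = Rational(5159775235, 37650382)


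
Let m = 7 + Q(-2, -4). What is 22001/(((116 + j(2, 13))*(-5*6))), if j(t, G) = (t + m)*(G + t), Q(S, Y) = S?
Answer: -22001/6630 ≈ -3.3184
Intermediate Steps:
m = 5 (m = 7 - 2 = 5)
j(t, G) = (5 + t)*(G + t) (j(t, G) = (t + 5)*(G + t) = (5 + t)*(G + t))
22001/(((116 + j(2, 13))*(-5*6))) = 22001/(((116 + (2² + 5*13 + 5*2 + 13*2))*(-5*6))) = 22001/(((116 + (4 + 65 + 10 + 26))*(-30))) = 22001/(((116 + 105)*(-30))) = 22001/((221*(-30))) = 22001/(-6630) = 22001*(-1/6630) = -22001/6630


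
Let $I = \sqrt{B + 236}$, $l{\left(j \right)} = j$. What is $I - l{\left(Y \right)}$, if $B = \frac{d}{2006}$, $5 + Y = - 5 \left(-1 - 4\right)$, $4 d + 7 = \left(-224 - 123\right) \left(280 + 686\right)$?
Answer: $-20 + \frac{\sqrt{3126260730}}{4012} \approx -6.0636$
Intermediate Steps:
$d = - \frac{335209}{4}$ ($d = - \frac{7}{4} + \frac{\left(-224 - 123\right) \left(280 + 686\right)}{4} = - \frac{7}{4} + \frac{\left(-347\right) 966}{4} = - \frac{7}{4} + \frac{1}{4} \left(-335202\right) = - \frac{7}{4} - \frac{167601}{2} = - \frac{335209}{4} \approx -83802.0$)
$Y = 20$ ($Y = -5 - 5 \left(-1 - 4\right) = -5 - -25 = -5 + 25 = 20$)
$B = - \frac{335209}{8024}$ ($B = - \frac{335209}{4 \cdot 2006} = \left(- \frac{335209}{4}\right) \frac{1}{2006} = - \frac{335209}{8024} \approx -41.776$)
$I = \frac{\sqrt{3126260730}}{4012}$ ($I = \sqrt{- \frac{335209}{8024} + 236} = \sqrt{\frac{1558455}{8024}} = \frac{\sqrt{3126260730}}{4012} \approx 13.936$)
$I - l{\left(Y \right)} = \frac{\sqrt{3126260730}}{4012} - 20 = -20 + \frac{\sqrt{3126260730}}{4012}$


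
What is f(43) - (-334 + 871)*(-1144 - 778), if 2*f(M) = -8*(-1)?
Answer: 1032118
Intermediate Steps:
f(M) = 4 (f(M) = (-8*(-1))/2 = (1/2)*8 = 4)
f(43) - (-334 + 871)*(-1144 - 778) = 4 - (-334 + 871)*(-1144 - 778) = 4 - 537*(-1922) = 4 - 1*(-1032114) = 4 + 1032114 = 1032118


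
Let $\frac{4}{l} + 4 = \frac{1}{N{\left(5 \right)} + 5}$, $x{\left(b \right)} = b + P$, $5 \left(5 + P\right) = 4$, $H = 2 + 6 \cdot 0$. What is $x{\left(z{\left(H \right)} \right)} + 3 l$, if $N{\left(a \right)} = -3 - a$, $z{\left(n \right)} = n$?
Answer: $- \frac{323}{65} \approx -4.9692$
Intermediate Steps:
$H = 2$ ($H = 2 + 0 = 2$)
$P = - \frac{21}{5}$ ($P = -5 + \frac{1}{5} \cdot 4 = -5 + \frac{4}{5} = - \frac{21}{5} \approx -4.2$)
$x{\left(b \right)} = - \frac{21}{5} + b$ ($x{\left(b \right)} = b - \frac{21}{5} = - \frac{21}{5} + b$)
$l = - \frac{12}{13}$ ($l = \frac{4}{-4 + \frac{1}{\left(-3 - 5\right) + 5}} = \frac{4}{-4 + \frac{1}{-8 + 5}} = \frac{4}{-4 + \frac{1}{-3}} = \frac{4}{-4 - \frac{1}{3}} = \frac{4}{- \frac{13}{3}} = 4 \left(- \frac{3}{13}\right) = - \frac{12}{13} \approx -0.92308$)
$x{\left(z{\left(H \right)} \right)} + 3 l = \left(- \frac{21}{5} + 2\right) + 3 \left(- \frac{12}{13}\right) = - \frac{11}{5} - \frac{36}{13} = - \frac{323}{65}$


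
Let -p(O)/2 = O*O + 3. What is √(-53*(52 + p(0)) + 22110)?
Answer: 2*√4918 ≈ 140.26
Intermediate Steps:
p(O) = -6 - 2*O² (p(O) = -2*(O*O + 3) = -2*(O² + 3) = -2*(3 + O²) = -6 - 2*O²)
√(-53*(52 + p(0)) + 22110) = √(-53*(52 + (-6 - 2*0²)) + 22110) = √(-53*(52 + (-6 - 2*0)) + 22110) = √(-53*(52 + (-6 + 0)) + 22110) = √(-53*(52 - 6) + 22110) = √(-53*46 + 22110) = √(-2438 + 22110) = √19672 = 2*√4918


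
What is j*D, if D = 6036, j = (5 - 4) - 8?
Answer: -42252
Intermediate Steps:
j = -7 (j = 1 - 8 = -7)
j*D = -7*6036 = -42252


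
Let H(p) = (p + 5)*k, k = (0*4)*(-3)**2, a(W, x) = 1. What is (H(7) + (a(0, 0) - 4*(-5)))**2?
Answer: 441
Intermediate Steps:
k = 0 (k = 0*9 = 0)
H(p) = 0 (H(p) = (p + 5)*0 = (5 + p)*0 = 0)
(H(7) + (a(0, 0) - 4*(-5)))**2 = (0 + (1 - 4*(-5)))**2 = (0 + (1 + 20))**2 = (0 + 21)**2 = 21**2 = 441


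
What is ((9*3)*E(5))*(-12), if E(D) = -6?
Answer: 1944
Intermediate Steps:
((9*3)*E(5))*(-12) = ((9*3)*(-6))*(-12) = (27*(-6))*(-12) = -162*(-12) = 1944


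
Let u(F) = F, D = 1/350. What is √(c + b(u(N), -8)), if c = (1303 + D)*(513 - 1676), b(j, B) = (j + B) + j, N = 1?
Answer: 3*I*√825050198/70 ≈ 1231.0*I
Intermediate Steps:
D = 1/350 ≈ 0.0028571
b(j, B) = B + 2*j (b(j, B) = (B + j) + j = B + 2*j)
c = -530387313/350 (c = (1303 + 1/350)*(513 - 1676) = (456051/350)*(-1163) = -530387313/350 ≈ -1.5154e+6)
√(c + b(u(N), -8)) = √(-530387313/350 + (-8 + 2*1)) = √(-530387313/350 + (-8 + 2)) = √(-530387313/350 - 6) = √(-530389413/350) = 3*I*√825050198/70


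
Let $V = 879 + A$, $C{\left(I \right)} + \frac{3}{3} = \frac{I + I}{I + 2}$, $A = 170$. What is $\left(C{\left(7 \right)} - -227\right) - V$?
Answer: $- \frac{7393}{9} \approx -821.44$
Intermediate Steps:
$C{\left(I \right)} = -1 + \frac{2 I}{2 + I}$ ($C{\left(I \right)} = -1 + \frac{I + I}{I + 2} = -1 + \frac{2 I}{2 + I}$)
$V = 1049$ ($V = 879 + 170 = 1049$)
$\left(C{\left(7 \right)} - -227\right) - V = \left(\frac{-2 + 7}{2 + 7} - -227\right) - 1049 = \left(\frac{1}{9} \cdot 5 + 227\right) - 1049 = \left(\frac{5}{9} + 227\right) - 1049 = \frac{2048}{9} - 1049 = - \frac{7393}{9}$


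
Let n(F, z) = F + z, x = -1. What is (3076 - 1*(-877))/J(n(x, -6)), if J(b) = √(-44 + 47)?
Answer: 3953*√3/3 ≈ 2282.3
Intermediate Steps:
J(b) = √3
(3076 - 1*(-877))/J(n(x, -6)) = (3076 - 1*(-877))/(√3) = (3076 + 877)*(√3/3) = 3953*(√3/3) = 3953*√3/3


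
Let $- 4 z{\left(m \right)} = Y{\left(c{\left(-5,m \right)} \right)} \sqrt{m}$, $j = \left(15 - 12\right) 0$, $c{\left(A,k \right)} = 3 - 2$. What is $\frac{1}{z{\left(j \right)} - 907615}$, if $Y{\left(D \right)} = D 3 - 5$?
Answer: $- \frac{1}{907615} \approx -1.1018 \cdot 10^{-6}$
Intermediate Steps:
$c{\left(A,k \right)} = 1$ ($c{\left(A,k \right)} = 3 - 2 = 1$)
$Y{\left(D \right)} = -5 + 3 D$ ($Y{\left(D \right)} = 3 D - 5 = -5 + 3 D$)
$j = 0$ ($j = 3 \cdot 0 = 0$)
$z{\left(m \right)} = \frac{\sqrt{m}}{2}$ ($z{\left(m \right)} = - \frac{\left(-5 + 3 \cdot 1\right) \sqrt{m}}{4} = - \frac{\left(-5 + 3\right) \sqrt{m}}{4} = - \frac{\left(-2\right) \sqrt{m}}{4} = \frac{\sqrt{m}}{2}$)
$\frac{1}{z{\left(j \right)} - 907615} = \frac{1}{\frac{\sqrt{0}}{2} - 907615} = \frac{1}{\frac{1}{2} \cdot 0 - 907615} = \frac{1}{0 - 907615} = \frac{1}{-907615} = - \frac{1}{907615}$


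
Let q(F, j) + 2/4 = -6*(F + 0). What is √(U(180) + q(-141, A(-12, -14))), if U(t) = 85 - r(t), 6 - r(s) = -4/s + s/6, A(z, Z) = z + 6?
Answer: √859030/30 ≈ 30.895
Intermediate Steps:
A(z, Z) = 6 + z
q(F, j) = -½ - 6*F (q(F, j) = -½ - 6*(F + 0) = -½ - 6*F)
r(s) = 6 + 4/s - s/6 (r(s) = 6 - (-4/s + s/6) = 6 + (4/s - s/6) = 6 + 4/s - s/6)
U(t) = 79 - 4/t + t/6 (U(t) = 85 - (6 + 4/t - t/6) = 85 + (-6 - 4/t + t/6) = 79 - 4/t + t/6)
√(U(180) + q(-141, A(-12, -14))) = √((79 - 4/180 + (⅙)*180) + (-½ - 6*(-141))) = √((79 - 4*1/180 + 30) + (-½ + 846)) = √((79 - 1/45 + 30) + 1691/2) = √(4904/45 + 1691/2) = √(85903/90) = √859030/30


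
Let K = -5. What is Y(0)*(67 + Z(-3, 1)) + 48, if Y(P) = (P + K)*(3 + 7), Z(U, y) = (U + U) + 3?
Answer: -3152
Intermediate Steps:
Z(U, y) = 3 + 2*U (Z(U, y) = 2*U + 3 = 3 + 2*U)
Y(P) = -50 + 10*P (Y(P) = (P - 5)*(3 + 7) = (-5 + P)*10 = -50 + 10*P)
Y(0)*(67 + Z(-3, 1)) + 48 = (-50 + 10*0)*(67 + (3 + 2*(-3))) + 48 = (-50 + 0)*(67 + (3 - 6)) + 48 = -50*(67 - 3) + 48 = -50*64 + 48 = -3200 + 48 = -3152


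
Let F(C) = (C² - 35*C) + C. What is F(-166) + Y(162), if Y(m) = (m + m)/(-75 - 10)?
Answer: 2821676/85 ≈ 33196.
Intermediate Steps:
F(C) = C² - 34*C
Y(m) = -2*m/85 (Y(m) = (2*m)/(-85) = (2*m)*(-1/85) = -2*m/85)
F(-166) + Y(162) = -166*(-34 - 166) - 2/85*162 = -166*(-200) - 324/85 = 33200 - 324/85 = 2821676/85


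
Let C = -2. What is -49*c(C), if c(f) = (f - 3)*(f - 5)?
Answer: -1715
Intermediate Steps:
c(f) = (-5 + f)*(-3 + f) (c(f) = (-3 + f)*(-5 + f) = (-5 + f)*(-3 + f))
-49*c(C) = -49*(15 + (-2)² - 8*(-2)) = -49*(15 + 4 + 16) = -49*35 = -1715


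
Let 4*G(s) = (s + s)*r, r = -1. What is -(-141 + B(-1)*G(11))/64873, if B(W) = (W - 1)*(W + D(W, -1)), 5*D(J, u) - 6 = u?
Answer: 141/64873 ≈ 0.0021735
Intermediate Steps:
D(J, u) = 6/5 + u/5
B(W) = (1 + W)*(-1 + W) (B(W) = (W - 1)*(W + (6/5 + (⅕)*(-1))) = (-1 + W)*(W + (6/5 - ⅕)) = (-1 + W)*(W + 1) = (-1 + W)*(1 + W) = (1 + W)*(-1 + W))
G(s) = -s/2 (G(s) = ((s + s)*(-1))/4 = ((2*s)*(-1))/4 = (-2*s)/4 = -s/2)
-(-141 + B(-1)*G(11))/64873 = -(-141 + (-1 + (-1)²)*(-½*11))/64873 = -(-141 + (-1 + 1)*(-11/2))*(1/64873) = -(-141 + 0*(-11/2))*(1/64873) = -(-141 + 0)*(1/64873) = -1*(-141)*(1/64873) = 141*(1/64873) = 141/64873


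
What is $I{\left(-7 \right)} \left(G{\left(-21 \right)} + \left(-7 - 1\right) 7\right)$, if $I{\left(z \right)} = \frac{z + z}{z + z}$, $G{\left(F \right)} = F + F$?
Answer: $-98$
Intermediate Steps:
$G{\left(F \right)} = 2 F$
$I{\left(z \right)} = 1$ ($I{\left(z \right)} = \frac{2 z}{2 z} = 2 z \frac{1}{2 z} = 1$)
$I{\left(-7 \right)} \left(G{\left(-21 \right)} + \left(-7 - 1\right) 7\right) = 1 \left(2 \left(-21\right) + \left(-7 - 1\right) 7\right) = 1 \left(-42 - 56\right) = 1 \left(-98\right) = -98$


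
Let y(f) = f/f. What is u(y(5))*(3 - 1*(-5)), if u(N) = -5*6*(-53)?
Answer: 12720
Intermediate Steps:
y(f) = 1
u(N) = 1590 (u(N) = -30*(-53) = 1590)
u(y(5))*(3 - 1*(-5)) = 1590*(3 - 1*(-5)) = 1590*(3 + 5) = 1590*8 = 12720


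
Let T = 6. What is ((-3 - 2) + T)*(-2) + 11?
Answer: 9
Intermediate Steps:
((-3 - 2) + T)*(-2) + 11 = ((-3 - 2) + 6)*(-2) + 11 = (-5 + 6)*(-2) + 11 = 1*(-2) + 11 = -2 + 11 = 9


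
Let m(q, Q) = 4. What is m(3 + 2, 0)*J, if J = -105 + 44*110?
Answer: 18940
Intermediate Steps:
J = 4735 (J = -105 + 4840 = 4735)
m(3 + 2, 0)*J = 4*4735 = 18940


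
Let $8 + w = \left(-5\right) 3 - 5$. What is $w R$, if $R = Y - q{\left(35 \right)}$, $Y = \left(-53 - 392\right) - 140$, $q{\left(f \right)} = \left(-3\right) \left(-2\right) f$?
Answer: $22260$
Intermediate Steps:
$w = -28$ ($w = -8 - 20 = -28$)
$q{\left(f \right)} = 6 f$
$Y = -585$ ($Y = \left(-53 - 392\right) - 140 = -445 - 140 = -585$)
$R = -795$ ($R = -585 - 6 \cdot 35 = -585 - 210 = -795$)
$w R = \left(-28\right) \left(-795\right) = 22260$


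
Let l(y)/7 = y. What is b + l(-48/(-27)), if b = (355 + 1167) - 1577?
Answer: -383/9 ≈ -42.556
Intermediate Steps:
l(y) = 7*y
b = -55 (b = 1522 - 1577 = -55)
b + l(-48/(-27)) = -55 + 7*(-48/(-27)) = -55 + 7*(-48*(-1/27)) = -55 + 7*(16/9) = -55 + 112/9 = -383/9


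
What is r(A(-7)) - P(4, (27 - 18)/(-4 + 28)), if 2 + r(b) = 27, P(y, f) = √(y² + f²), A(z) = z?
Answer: 25 - √1033/8 ≈ 20.982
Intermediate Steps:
P(y, f) = √(f² + y²)
r(b) = 25 (r(b) = -2 + 27 = 25)
r(A(-7)) - P(4, (27 - 18)/(-4 + 28)) = 25 - √(((27 - 18)/(-4 + 28))² + 4²) = 25 - √((9/24)² + 16) = 25 - √((9*(1/24))² + 16) = 25 - √((3/8)² + 16) = 25 - √(9/64 + 16) = 25 - √(1033/64) = 25 - √1033/8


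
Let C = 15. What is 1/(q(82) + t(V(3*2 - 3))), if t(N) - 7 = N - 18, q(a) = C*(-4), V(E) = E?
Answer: -1/68 ≈ -0.014706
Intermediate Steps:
q(a) = -60 (q(a) = 15*(-4) = -60)
t(N) = -11 + N (t(N) = 7 + (N - 18) = 7 + (-18 + N) = -11 + N)
1/(q(82) + t(V(3*2 - 3))) = 1/(-60 + (-11 + (3*2 - 3))) = 1/(-60 + (-11 + (6 - 3))) = 1/(-60 + (-11 + 3)) = 1/(-60 - 8) = 1/(-68) = -1/68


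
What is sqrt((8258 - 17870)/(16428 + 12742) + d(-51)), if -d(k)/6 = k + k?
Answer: 3*sqrt(14457322910)/14585 ≈ 24.732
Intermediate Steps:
d(k) = -12*k (d(k) = -6*(k + k) = -12*k)
sqrt((8258 - 17870)/(16428 + 12742) + d(-51)) = sqrt((8258 - 17870)/(16428 + 12742) - 12*(-51)) = sqrt(-9612/29170 + 612) = sqrt(-9612*1/29170 + 612) = sqrt(-4806/14585 + 612) = sqrt(8921214/14585) = 3*sqrt(14457322910)/14585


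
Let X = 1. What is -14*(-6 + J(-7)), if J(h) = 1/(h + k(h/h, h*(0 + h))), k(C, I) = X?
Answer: 259/3 ≈ 86.333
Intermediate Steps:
k(C, I) = 1
J(h) = 1/(1 + h) (J(h) = 1/(h + 1) = 1/(1 + h))
-14*(-6 + J(-7)) = -14*(-6 + 1/(1 - 7)) = -14*(-6 + 1/(-6)) = -14*(-6 - ⅙) = -14*(-37/6) = 259/3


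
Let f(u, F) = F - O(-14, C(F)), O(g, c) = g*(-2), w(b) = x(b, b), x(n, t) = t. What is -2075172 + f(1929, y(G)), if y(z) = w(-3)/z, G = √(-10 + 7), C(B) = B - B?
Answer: -2075200 + I*√3 ≈ -2.0752e+6 + 1.732*I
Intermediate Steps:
w(b) = b
C(B) = 0
G = I*√3 (G = √(-3) = I*√3 ≈ 1.732*I)
y(z) = -3/z
O(g, c) = -2*g
f(u, F) = -28 + F (f(u, F) = F - (-2)*(-14) = F - 1*28 = F - 28 = -28 + F)
-2075172 + f(1929, y(G)) = -2075172 + (-28 - 3*(-I*√3/3)) = -2075172 + (-28 - (-1)*I*√3) = -2075172 + (-28 + I*√3) = -2075200 + I*√3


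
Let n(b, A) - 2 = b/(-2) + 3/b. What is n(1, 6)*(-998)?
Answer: -4491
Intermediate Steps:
n(b, A) = 2 + 3/b - b/2 (n(b, A) = 2 + (b/(-2) + 3/b) = 2 + (b*(-½) + 3/b) = 2 + (-b/2 + 3/b) = 2 + (3/b - b/2) = 2 + 3/b - b/2)
n(1, 6)*(-998) = (2 + 3/1 - ½*1)*(-998) = (2 + 3*1 - ½)*(-998) = (2 + 3 - ½)*(-998) = (9/2)*(-998) = -4491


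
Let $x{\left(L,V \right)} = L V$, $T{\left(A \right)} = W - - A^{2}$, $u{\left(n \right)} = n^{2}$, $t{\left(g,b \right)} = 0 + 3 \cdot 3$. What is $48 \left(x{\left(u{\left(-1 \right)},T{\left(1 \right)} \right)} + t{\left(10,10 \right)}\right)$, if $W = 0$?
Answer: $480$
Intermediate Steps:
$t{\left(g,b \right)} = 9$ ($t{\left(g,b \right)} = 0 + 9 = 9$)
$T{\left(A \right)} = A^{2}$ ($T{\left(A \right)} = 0 - - A^{2} = 0 + A^{2} = A^{2}$)
$48 \left(x{\left(u{\left(-1 \right)},T{\left(1 \right)} \right)} + t{\left(10,10 \right)}\right) = 48 \left(\left(-1\right)^{2} \cdot 1^{2} + 9\right) = 48 \left(1 \cdot 1 + 9\right) = 48 \left(1 + 9\right) = 48 \cdot 10 = 480$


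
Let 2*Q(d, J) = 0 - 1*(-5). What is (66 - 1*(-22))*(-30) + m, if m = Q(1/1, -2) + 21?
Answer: -5233/2 ≈ -2616.5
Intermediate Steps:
Q(d, J) = 5/2 (Q(d, J) = (0 - 1*(-5))/2 = (0 + 5)/2 = (1/2)*5 = 5/2)
m = 47/2 (m = 5/2 + 21 = 47/2 ≈ 23.500)
(66 - 1*(-22))*(-30) + m = (66 - 1*(-22))*(-30) + 47/2 = (66 + 22)*(-30) + 47/2 = 88*(-30) + 47/2 = -2640 + 47/2 = -5233/2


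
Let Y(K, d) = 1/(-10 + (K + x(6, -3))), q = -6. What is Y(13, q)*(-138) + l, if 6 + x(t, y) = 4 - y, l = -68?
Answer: -205/2 ≈ -102.50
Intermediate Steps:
x(t, y) = -2 - y (x(t, y) = -6 + (4 - y) = -2 - y)
Y(K, d) = 1/(-9 + K) (Y(K, d) = 1/(-10 + (K + (-2 - 1*(-3)))) = 1/(-10 + (K + (-2 + 3))) = 1/(-10 + (K + 1)) = 1/(-10 + (1 + K)) = 1/(-9 + K))
Y(13, q)*(-138) + l = -138/(-9 + 13) - 68 = -138/4 - 68 = (1/4)*(-138) - 68 = -69/2 - 68 = -205/2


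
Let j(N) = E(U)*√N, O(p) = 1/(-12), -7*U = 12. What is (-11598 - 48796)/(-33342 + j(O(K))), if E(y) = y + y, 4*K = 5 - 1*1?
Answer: 8222431721/4539396607 - 422758*I*√3/13618189821 ≈ 1.8113 - 5.3769e-5*I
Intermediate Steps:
U = -12/7 (U = -⅐*12 = -12/7 ≈ -1.7143)
K = 1 (K = (5 - 1*1)/4 = (5 - 1)/4 = (¼)*4 = 1)
E(y) = 2*y
O(p) = -1/12
j(N) = -24*√N/7 (j(N) = (2*(-12/7))*√N = -24*√N/7)
(-11598 - 48796)/(-33342 + j(O(K))) = (-11598 - 48796)/(-33342 - 4*I*√3/7) = -60394/(-33342 - 4*I*√3/7)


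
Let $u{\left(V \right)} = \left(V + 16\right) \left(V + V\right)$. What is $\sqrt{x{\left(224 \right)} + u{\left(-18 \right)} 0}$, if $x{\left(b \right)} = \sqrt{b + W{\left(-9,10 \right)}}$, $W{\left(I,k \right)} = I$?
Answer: $\sqrt[4]{215} \approx 3.8292$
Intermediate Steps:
$u{\left(V \right)} = 2 V \left(16 + V\right)$ ($u{\left(V \right)} = \left(16 + V\right) 2 V = 2 V \left(16 + V\right)$)
$x{\left(b \right)} = \sqrt{-9 + b}$ ($x{\left(b \right)} = \sqrt{b - 9} = \sqrt{-9 + b}$)
$\sqrt{x{\left(224 \right)} + u{\left(-18 \right)} 0} = \sqrt{\sqrt{-9 + 224} + 2 \left(-18\right) \left(16 - 18\right) 0} = \sqrt{\sqrt{215} + 2 \left(-18\right) \left(-2\right) 0} = \sqrt{\sqrt{215} + 72 \cdot 0} = \sqrt{\sqrt{215} + 0} = \sqrt{\sqrt{215}} = \sqrt[4]{215}$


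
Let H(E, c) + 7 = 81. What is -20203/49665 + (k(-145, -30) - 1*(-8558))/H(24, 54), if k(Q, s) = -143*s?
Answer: 318300449/1837605 ≈ 173.21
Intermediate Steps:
H(E, c) = 74 (H(E, c) = -7 + 81 = 74)
-20203/49665 + (k(-145, -30) - 1*(-8558))/H(24, 54) = -20203/49665 + (-143*(-30) - 1*(-8558))/74 = -20203*1/49665 + (4290 + 8558)*(1/74) = -20203/49665 + 12848*(1/74) = -20203/49665 + 6424/37 = 318300449/1837605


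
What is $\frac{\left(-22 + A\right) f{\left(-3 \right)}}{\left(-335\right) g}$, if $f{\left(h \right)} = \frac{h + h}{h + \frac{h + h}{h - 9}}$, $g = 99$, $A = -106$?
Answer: $\frac{512}{55275} \approx 0.0092628$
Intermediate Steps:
$f{\left(h \right)} = \frac{2 h}{h + \frac{2 h}{-9 + h}}$
$\frac{\left(-22 + A\right) f{\left(-3 \right)}}{\left(-335\right) g} = \frac{\left(-22 - 106\right) \frac{2 \left(-9 - 3\right)}{-7 - 3}}{\left(-335\right) 99} = \frac{\left(-128\right) 2 \frac{1}{-10} \left(-12\right)}{-33165} = - 128 \cdot 2 \left(- \frac{1}{10}\right) \left(-12\right) \left(- \frac{1}{33165}\right) = \left(-128\right) \frac{12}{5} \left(- \frac{1}{33165}\right) = \left(- \frac{1536}{5}\right) \left(- \frac{1}{33165}\right) = \frac{512}{55275}$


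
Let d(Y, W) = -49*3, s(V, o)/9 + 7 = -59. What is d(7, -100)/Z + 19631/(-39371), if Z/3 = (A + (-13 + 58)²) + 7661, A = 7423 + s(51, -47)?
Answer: -326135144/650212065 ≈ -0.50158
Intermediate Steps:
s(V, o) = -594 (s(V, o) = -63 + 9*(-59) = -63 - 531 = -594)
A = 6829 (A = 7423 - 594 = 6829)
d(Y, W) = -147
Z = 49545 (Z = 3*((6829 + (-13 + 58)²) + 7661) = 3*((6829 + 45²) + 7661) = 3*((6829 + 2025) + 7661) = 3*(8854 + 7661) = 3*16515 = 49545)
d(7, -100)/Z + 19631/(-39371) = -147/49545 + 19631/(-39371) = -147*1/49545 + 19631*(-1/39371) = -49/16515 - 19631/39371 = -326135144/650212065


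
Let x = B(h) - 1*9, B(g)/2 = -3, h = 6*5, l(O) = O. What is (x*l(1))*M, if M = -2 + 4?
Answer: -30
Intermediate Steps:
h = 30
B(g) = -6 (B(g) = 2*(-3) = -6)
M = 2
x = -15 (x = -6 - 1*9 = -6 - 9 = -15)
(x*l(1))*M = -15*1*2 = -15*2 = -30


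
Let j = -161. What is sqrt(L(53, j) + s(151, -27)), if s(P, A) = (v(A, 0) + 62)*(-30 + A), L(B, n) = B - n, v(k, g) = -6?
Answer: I*sqrt(2978) ≈ 54.571*I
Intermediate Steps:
s(P, A) = -1680 + 56*A (s(P, A) = (-6 + 62)*(-30 + A) = 56*(-30 + A) = -1680 + 56*A)
sqrt(L(53, j) + s(151, -27)) = sqrt((53 - 1*(-161)) + (-1680 + 56*(-27))) = sqrt((53 + 161) + (-1680 - 1512)) = sqrt(214 - 3192) = sqrt(-2978) = I*sqrt(2978)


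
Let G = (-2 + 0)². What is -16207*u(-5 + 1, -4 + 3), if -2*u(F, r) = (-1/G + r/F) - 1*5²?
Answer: -405175/2 ≈ -2.0259e+5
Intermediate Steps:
G = 4 (G = (-2)² = 4)
u(F, r) = 101/8 - r/(2*F) (u(F, r) = -((-1/4 + r/F) - 1*5²)/2 = -((-1*¼ + r/F) - 1*25)/2 = -((-¼ + r/F) - 25)/2 = -(-101/4 + r/F)/2 = 101/8 - r/(2*F))
-16207*u(-5 + 1, -4 + 3) = -16207*(101/8 - (-4 + 3)/(2*(-5 + 1))) = -16207*(101/8 - ½*(-1)/(-4)) = -16207*(101/8 - ½*(-1)*(-¼)) = -16207*(101/8 - ⅛) = -16207*25/2 = -405175/2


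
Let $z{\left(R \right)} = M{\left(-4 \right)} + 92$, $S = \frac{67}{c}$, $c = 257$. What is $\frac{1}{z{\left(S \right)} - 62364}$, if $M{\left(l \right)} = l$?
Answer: $- \frac{1}{62276} \approx -1.6058 \cdot 10^{-5}$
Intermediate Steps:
$S = \frac{67}{257} \approx 0.2607$
$z{\left(R \right)} = 88$ ($z{\left(R \right)} = -4 + 92 = 88$)
$\frac{1}{z{\left(S \right)} - 62364} = \frac{1}{88 - 62364} = \frac{1}{-62276} = - \frac{1}{62276}$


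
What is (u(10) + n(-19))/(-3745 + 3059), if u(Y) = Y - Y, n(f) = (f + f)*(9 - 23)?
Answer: -38/49 ≈ -0.77551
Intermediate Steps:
n(f) = -28*f (n(f) = (2*f)*(-14) = -28*f)
u(Y) = 0
(u(10) + n(-19))/(-3745 + 3059) = (0 - 28*(-19))/(-3745 + 3059) = (0 + 532)/(-686) = 532*(-1/686) = -38/49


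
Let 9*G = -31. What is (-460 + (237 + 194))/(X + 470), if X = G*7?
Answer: -261/4013 ≈ -0.065039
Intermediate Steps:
G = -31/9 (G = (⅑)*(-31) = -31/9 ≈ -3.4444)
X = -217/9 (X = -31/9*7 = -217/9 ≈ -24.111)
(-460 + (237 + 194))/(X + 470) = (-460 + (237 + 194))/(-217/9 + 470) = (-460 + 431)/(4013/9) = -29*9/4013 = -261/4013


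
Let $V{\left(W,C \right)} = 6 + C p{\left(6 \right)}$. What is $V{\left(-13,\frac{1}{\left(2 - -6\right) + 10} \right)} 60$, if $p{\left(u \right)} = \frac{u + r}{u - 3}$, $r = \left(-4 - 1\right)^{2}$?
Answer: $\frac{3550}{9} \approx 394.44$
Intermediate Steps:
$r = 25$ ($r = \left(-5\right)^{2} = 25$)
$p{\left(u \right)} = \frac{25 + u}{-3 + u}$ ($p{\left(u \right)} = \frac{u + 25}{u - 3} = \frac{25 + u}{-3 + u}$)
$V{\left(W,C \right)} = 6 + \frac{31 C}{3}$ ($V{\left(W,C \right)} = 6 + C \frac{25 + 6}{-3 + 6} = 6 + C \frac{1}{3} \cdot 31 = 6 + C \frac{31}{3} = 6 + \frac{31 C}{3}$)
$V{\left(-13,\frac{1}{\left(2 - -6\right) + 10} \right)} 60 = \left(6 + \frac{31}{3 \left(\left(2 - -6\right) + 10\right)}\right) 60 = \left(6 + \frac{31}{3 \left(\left(2 + 6\right) + 10\right)}\right) 60 = \left(6 + \frac{31}{3 \left(8 + 10\right)}\right) 60 = \left(6 + \frac{31}{3 \cdot 18}\right) 60 = \left(6 + \frac{31}{3} \cdot \frac{1}{18}\right) 60 = \left(6 + \frac{31}{54}\right) 60 = \frac{355}{54} \cdot 60 = \frac{3550}{9}$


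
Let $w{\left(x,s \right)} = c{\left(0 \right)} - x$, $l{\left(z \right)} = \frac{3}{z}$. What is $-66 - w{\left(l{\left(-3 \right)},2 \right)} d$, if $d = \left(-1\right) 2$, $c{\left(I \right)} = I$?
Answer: $-64$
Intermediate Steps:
$w{\left(x,s \right)} = - x$ ($w{\left(x,s \right)} = 0 - x = - x$)
$d = -2$
$-66 - w{\left(l{\left(-3 \right)},2 \right)} d = -66 - - \frac{3}{-3} \left(-2\right) = -66 - - \frac{3 \left(-1\right)}{3} \left(-2\right) = -66 - \left(-1\right) \left(-1\right) \left(-2\right) = -66 - 1 \left(-2\right) = -66 - -2 = -66 + 2 = -64$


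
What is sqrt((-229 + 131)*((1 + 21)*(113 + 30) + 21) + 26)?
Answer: 2*I*sqrt(77585) ≈ 557.08*I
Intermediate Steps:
sqrt((-229 + 131)*((1 + 21)*(113 + 30) + 21) + 26) = sqrt(-98*(22*143 + 21) + 26) = sqrt(-98*(3146 + 21) + 26) = sqrt(-98*3167 + 26) = sqrt(-310366 + 26) = sqrt(-310340) = 2*I*sqrt(77585)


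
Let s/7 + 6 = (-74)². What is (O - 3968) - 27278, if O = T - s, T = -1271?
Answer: -70807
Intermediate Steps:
s = 38290 (s = -42 + 7*(-74)² = -42 + 7*5476 = -42 + 38332 = 38290)
O = -39561 (O = -1271 - 1*38290 = -1271 - 38290 = -39561)
(O - 3968) - 27278 = (-39561 - 3968) - 27278 = -43529 - 27278 = -70807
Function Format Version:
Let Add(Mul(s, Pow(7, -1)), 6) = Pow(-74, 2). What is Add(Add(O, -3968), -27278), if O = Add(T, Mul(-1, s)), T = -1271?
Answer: -70807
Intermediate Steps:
s = 38290 (s = Add(-42, Mul(7, Pow(-74, 2))) = Add(-42, Mul(7, 5476)) = Add(-42, 38332) = 38290)
O = -39561 (O = Add(-1271, Mul(-1, 38290)) = Add(-1271, -38290) = -39561)
Add(Add(O, -3968), -27278) = Add(Add(-39561, -3968), -27278) = Add(-43529, -27278) = -70807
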